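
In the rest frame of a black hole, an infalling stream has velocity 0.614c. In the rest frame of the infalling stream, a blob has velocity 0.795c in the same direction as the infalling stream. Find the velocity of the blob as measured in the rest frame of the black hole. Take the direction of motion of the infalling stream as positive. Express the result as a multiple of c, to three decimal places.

With v = 0.614 and u' = 0.795 (in units of c),
u = (u' + v)/(1 + u'v/c²):
u = (0.795 + 0.614) / (1 + 0.795·0.614) = 1.4090/1.4881 = 0.9468
(Galilean addition would give +1.409c, exceeding c.)

0.947c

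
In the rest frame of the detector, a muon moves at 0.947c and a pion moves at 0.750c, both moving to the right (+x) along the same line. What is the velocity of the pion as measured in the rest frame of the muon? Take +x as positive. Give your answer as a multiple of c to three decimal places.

β_A = 0.947, β_B = 0.750.
Transform to A's frame with the inverse velocity-addition law: u' = (u − v)/(1 − uv/c²), taking u = β_B and v = β_A.
u' = (0.750 − 0.947) / (1 − (0.947)(0.750)) = -0.1970/0.2898 = -0.6799.

-0.680c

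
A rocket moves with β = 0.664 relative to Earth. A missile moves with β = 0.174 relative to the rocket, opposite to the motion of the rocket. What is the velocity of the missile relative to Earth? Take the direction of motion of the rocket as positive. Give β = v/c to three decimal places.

β = +0.554

With v = 0.664 and u' = -0.174 (in units of c),
u = (u' + v)/(1 + u'v/c²):
u = (-0.174 + 0.664) / (1 + (-0.174)·0.664) = 0.4900/0.8845 = 0.5540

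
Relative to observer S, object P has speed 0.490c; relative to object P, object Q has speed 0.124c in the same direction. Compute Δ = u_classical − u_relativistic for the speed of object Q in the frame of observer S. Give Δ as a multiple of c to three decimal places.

Δ = 0.035c

Galilean: u_cl = 0.124 + 0.490 = 0.6140.
Relativistic: u_rel = (0.124 + 0.490) / (1 + 0.124·0.490) = 0.6140/1.0608 = 0.5788.
Δ = 0.6140 − 0.5788 = 0.0352.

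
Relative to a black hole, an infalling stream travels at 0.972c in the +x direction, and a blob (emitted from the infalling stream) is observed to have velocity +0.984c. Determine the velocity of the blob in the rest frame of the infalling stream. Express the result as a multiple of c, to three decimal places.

Invert the composition law: u' = (u − v)/(1 − uv/c²).
u' = (0.984 − 0.972) / (1 − (0.984)(0.972)) = 0.0120/0.0436 = 0.2755.

+0.276c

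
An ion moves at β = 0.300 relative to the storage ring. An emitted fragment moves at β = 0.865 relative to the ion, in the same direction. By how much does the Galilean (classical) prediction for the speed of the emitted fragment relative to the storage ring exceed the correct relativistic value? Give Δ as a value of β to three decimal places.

Galilean: u_cl = 0.865 + 0.300 = 1.1650.
Relativistic: u_rel = (0.865 + 0.300) / (1 + 0.865·0.300) = 1.1650/1.2595 = 0.9250.
Δ = 1.1650 − 0.9250 = 0.2400.
(The classical prediction exceeds c; the relativistic result does not.)

Δ = 0.240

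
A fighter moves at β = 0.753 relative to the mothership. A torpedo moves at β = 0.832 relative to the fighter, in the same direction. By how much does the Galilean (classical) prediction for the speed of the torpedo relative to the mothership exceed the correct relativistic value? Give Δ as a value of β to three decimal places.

Galilean: u_cl = 0.832 + 0.753 = 1.5850.
Relativistic: u_rel = (0.832 + 0.753) / (1 + 0.832·0.753) = 1.5850/1.6265 = 0.9745.
Δ = 1.5850 − 0.9745 = 0.6105.
(The classical prediction exceeds c; the relativistic result does not.)

Δ = 0.611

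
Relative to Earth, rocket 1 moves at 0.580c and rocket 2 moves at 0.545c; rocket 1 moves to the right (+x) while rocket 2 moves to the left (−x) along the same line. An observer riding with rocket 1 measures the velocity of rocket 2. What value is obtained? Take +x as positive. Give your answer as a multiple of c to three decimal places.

-0.855c

β_A = 0.580, β_B = -0.545.
Transform to A's frame with the inverse velocity-addition law: u' = (u − v)/(1 − uv/c²), taking u = β_B and v = β_A.
u' = (-0.545 − 0.580) / (1 − (0.580)(-0.545)) = -1.1250/1.3161 = -0.8548.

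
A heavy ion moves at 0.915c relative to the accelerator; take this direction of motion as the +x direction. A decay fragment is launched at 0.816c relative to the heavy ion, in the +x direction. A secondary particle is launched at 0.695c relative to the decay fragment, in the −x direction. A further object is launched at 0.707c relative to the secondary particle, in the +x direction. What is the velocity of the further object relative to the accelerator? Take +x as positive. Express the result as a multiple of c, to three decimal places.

+0.991c

Apply u = (u' + v)/(1 + u'v/c²) successively, working outward toward the accelerator.
Start: velocity of the heavy ion relative to the accelerator = 0.9150c.
Compose with the decay fragment (u' = 0.816 in the heavy ion frame): u_1 = (0.816 + 0.915) / (1 + 0.816·0.915) = 1.7310/1.7466 = 0.9910.
Compose with the secondary particle (u' = -0.695 in the decay fragment frame): u_2 = (-0.695 + 0.991) / (1 + (-0.695)·0.991) = 0.2960/0.3112 = 0.9512.
Compose with the further object (u' = 0.707 in the secondary particle frame): u_3 = (0.707 + 0.951) / (1 + 0.707·0.951) = 1.6582/1.6725 = 0.9915.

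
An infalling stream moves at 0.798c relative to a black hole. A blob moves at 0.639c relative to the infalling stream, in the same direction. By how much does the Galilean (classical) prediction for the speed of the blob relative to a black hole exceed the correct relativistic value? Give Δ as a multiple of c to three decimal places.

Δ = 0.485c

Galilean: u_cl = 0.639 + 0.798 = 1.4370.
Relativistic: u_rel = (0.639 + 0.798) / (1 + 0.639·0.798) = 1.4370/1.5099 = 0.9517.
Δ = 1.4370 − 0.9517 = 0.4853.
(The classical prediction exceeds c; the relativistic result does not.)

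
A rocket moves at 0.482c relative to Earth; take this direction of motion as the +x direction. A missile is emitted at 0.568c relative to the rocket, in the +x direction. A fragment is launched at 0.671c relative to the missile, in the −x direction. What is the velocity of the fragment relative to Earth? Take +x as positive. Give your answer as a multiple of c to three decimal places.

+0.343c

Apply u = (u' + v)/(1 + u'v/c²) successively, working outward toward Earth.
Start: velocity of the rocket relative to Earth = 0.4820c.
Compose with the missile (u' = 0.568 in the rocket frame): u_1 = (0.568 + 0.482) / (1 + 0.568·0.482) = 1.0500/1.2738 = 0.8243.
Compose with the fragment (u' = -0.671 in the missile frame): u_2 = (-0.671 + 0.824) / (1 + (-0.671)·0.824) = 0.1533/0.4469 = 0.3431.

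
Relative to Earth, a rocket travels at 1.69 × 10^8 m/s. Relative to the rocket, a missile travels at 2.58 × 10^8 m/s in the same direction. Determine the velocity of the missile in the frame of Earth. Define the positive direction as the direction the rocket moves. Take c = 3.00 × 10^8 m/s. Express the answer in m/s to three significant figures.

2.88 × 10^8 m/s

In units of c (dividing by 3.00 × 10^8 m/s): v = 0.563, u' = 0.860.
u = (u' + v)/(1 + u'v/c²):
u = (0.860 + 0.563) / (1 + 0.860·0.563) = 1.4233/1.4845 = 0.9588
Converting back: u = 0.9588 × 3.00 × 10^8 m/s.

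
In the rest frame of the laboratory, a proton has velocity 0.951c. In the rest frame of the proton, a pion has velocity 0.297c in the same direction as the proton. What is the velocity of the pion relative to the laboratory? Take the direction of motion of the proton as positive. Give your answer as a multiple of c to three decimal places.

With v = 0.951 and u' = 0.297 (in units of c),
u = (u' + v)/(1 + u'v/c²):
u = (0.297 + 0.951) / (1 + 0.297·0.951) = 1.2480/1.2824 = 0.9731

0.973c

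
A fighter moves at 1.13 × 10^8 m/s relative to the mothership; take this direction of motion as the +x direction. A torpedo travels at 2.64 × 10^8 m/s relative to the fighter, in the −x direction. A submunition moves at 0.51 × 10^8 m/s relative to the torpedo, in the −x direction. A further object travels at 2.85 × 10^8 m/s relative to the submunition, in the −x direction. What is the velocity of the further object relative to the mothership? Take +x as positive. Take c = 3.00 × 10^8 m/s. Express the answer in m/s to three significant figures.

Apply u = (u' + v)/(1 + u'v/c²) successively, working outward toward the mothership.
(Dividing each given speed by c = 3.00 × 10^8 m/s to work in units of c.)
Start: velocity of the fighter relative to the mothership = 0.3767c.
Compose with the torpedo (u' = -0.880 in the fighter frame): u_1 = (-0.880 + 0.377) / (1 + (-0.880)·0.377) = -0.5033/0.6685 = -0.7529.
Compose with the submunition (u' = -0.170 in the torpedo frame): u_2 = (-0.170 + (-0.753)) / (1 + (-0.170)·(-0.753)) = -0.9229/1.1280 = -0.8182.
Compose with the further object (u' = -0.950 in the submunition frame): u_3 = (-0.950 + (-0.818)) / (1 + (-0.950)·(-0.818)) = -1.7682/1.7773 = -0.9949.
So u = -0.9949 × 3.00 × 10^8 m/s.

-2.98 × 10^8 m/s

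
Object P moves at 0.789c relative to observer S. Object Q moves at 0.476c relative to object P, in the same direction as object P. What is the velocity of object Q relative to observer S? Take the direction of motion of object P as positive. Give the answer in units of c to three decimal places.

0.920c

With v = 0.789 and u' = 0.476 (in units of c),
u = (u' + v)/(1 + u'v/c²):
u = (0.476 + 0.789) / (1 + 0.476·0.789) = 1.2650/1.3756 = 0.9196
(Galilean addition would give +1.265c, exceeding c.)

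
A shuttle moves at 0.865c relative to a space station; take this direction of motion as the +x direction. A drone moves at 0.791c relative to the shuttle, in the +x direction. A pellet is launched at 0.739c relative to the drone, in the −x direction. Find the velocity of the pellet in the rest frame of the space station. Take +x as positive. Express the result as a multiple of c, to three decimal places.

Apply u = (u' + v)/(1 + u'v/c²) successively, working outward toward the space station.
Start: velocity of the shuttle relative to the space station = 0.8650c.
Compose with the drone (u' = 0.791 in the shuttle frame): u_1 = (0.791 + 0.865) / (1 + 0.791·0.865) = 1.6560/1.6842 = 0.9832.
Compose with the pellet (u' = -0.739 in the drone frame): u_2 = (-0.739 + 0.983) / (1 + (-0.739)·0.983) = 0.2442/0.2734 = 0.8934.

+0.893c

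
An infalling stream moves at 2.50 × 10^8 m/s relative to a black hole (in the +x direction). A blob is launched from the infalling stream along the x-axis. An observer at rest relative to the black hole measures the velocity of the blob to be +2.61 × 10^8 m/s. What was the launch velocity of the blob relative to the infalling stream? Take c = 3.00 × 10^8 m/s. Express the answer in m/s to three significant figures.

+4.00 × 10^7 m/s

v = 0.833c, u = 0.870c.
Invert the composition law: u' = (u − v)/(1 − uv/c²).
u' = (0.870 − 0.833) / (1 − (0.870)(0.833)) = 0.0367/0.2750 = 0.1333.
u' = 0.1333 × 3.00 × 10^8 m/s.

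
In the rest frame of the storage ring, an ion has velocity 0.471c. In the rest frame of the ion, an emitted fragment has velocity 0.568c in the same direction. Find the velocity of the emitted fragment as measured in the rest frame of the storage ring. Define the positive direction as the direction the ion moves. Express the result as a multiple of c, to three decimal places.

0.820c

With v = 0.471 and u' = 0.568 (in units of c),
u = (u' + v)/(1 + u'v/c²):
u = (0.568 + 0.471) / (1 + 0.568·0.471) = 1.0390/1.2675 = 0.8197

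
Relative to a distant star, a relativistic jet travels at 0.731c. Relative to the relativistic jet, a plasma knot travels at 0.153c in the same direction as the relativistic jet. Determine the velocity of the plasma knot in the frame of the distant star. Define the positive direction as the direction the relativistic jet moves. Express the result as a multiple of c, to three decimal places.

With v = 0.731 and u' = 0.153 (in units of c),
u = (u' + v)/(1 + u'v/c²):
u = (0.153 + 0.731) / (1 + 0.153·0.731) = 0.8840/1.1118 = 0.7951
(Galilean addition would give +0.884c.)

0.795c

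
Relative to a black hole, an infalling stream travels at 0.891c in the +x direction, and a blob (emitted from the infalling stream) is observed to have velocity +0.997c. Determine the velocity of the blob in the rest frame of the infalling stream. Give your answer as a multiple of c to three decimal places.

+0.949c

Invert the composition law: u' = (u − v)/(1 − uv/c²).
u' = (0.997 − 0.891) / (1 − (0.997)(0.891)) = 0.1060/0.1117 = 0.9492.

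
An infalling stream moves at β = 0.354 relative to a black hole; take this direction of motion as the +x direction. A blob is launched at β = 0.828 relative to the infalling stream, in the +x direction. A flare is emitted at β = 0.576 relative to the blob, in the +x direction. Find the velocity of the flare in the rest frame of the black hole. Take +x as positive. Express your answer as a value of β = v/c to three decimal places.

Apply u = (u' + v)/(1 + u'v/c²) successively, working outward toward the black hole.
Start: velocity of the infalling stream relative to the black hole = 0.3540c.
Compose with the blob (u' = 0.828 in the infalling stream frame): u_1 = (0.828 + 0.354) / (1 + 0.828·0.354) = 1.1820/1.2931 = 0.9141.
Compose with the flare (u' = 0.576 in the blob frame): u_2 = (0.576 + 0.914) / (1 + 0.576·0.914) = 1.4901/1.5265 = 0.9761.

β = 0.976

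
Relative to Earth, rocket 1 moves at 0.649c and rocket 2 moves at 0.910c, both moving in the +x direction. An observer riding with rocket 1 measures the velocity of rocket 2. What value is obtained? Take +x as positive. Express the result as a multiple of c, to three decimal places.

β_A = 0.649, β_B = 0.910.
Transform to A's frame with the inverse velocity-addition law: u' = (u − v)/(1 − uv/c²), taking u = β_B and v = β_A.
u' = (0.910 − 0.649) / (1 − (0.649)(0.910)) = 0.2610/0.4094 = 0.6375.

+0.638c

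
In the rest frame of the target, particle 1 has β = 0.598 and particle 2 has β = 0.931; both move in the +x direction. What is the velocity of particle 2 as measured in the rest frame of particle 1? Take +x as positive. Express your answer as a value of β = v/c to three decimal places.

β = +0.751

β_A = 0.598, β_B = 0.931.
Transform to A's frame with the inverse velocity-addition law: u' = (u − v)/(1 − uv/c²), taking u = β_B and v = β_A.
u' = (0.931 − 0.598) / (1 − (0.598)(0.931)) = 0.3330/0.4433 = 0.7512.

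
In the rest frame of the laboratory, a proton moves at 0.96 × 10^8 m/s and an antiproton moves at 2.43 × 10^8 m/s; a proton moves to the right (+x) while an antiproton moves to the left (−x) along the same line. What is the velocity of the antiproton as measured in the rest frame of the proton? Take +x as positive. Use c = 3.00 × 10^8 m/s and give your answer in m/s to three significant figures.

-2.69 × 10^8 m/s

β_A = 0.320, β_B = -0.810 (dividing each by c = 3.00 × 10^8 m/s).
Transform to A's frame with the inverse velocity-addition law: u' = (u − v)/(1 − uv/c²), taking u = β_B and v = β_A.
u' = (-0.810 − 0.320) / (1 − (0.320)(-0.810)) = -1.1300/1.2592 = -0.8974.
u' = -0.8974 × 3.00 × 10^8 m/s.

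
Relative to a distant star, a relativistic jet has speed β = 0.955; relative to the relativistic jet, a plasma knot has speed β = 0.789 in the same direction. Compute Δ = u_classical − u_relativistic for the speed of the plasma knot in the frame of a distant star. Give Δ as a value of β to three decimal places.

Δ = 0.749

Galilean: u_cl = 0.789 + 0.955 = 1.7440.
Relativistic: u_rel = (0.789 + 0.955) / (1 + 0.789·0.955) = 1.7440/1.7535 = 0.9946.
Δ = 1.7440 − 0.9946 = 0.7494.
(The classical prediction exceeds c; the relativistic result does not.)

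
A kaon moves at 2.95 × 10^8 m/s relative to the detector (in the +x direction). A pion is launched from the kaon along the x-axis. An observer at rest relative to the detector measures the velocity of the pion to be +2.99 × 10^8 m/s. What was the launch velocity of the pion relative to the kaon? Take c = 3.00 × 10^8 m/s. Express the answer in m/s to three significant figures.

+2.01 × 10^8 m/s

v = 0.983c, u = 0.997c.
Invert the composition law: u' = (u − v)/(1 − uv/c²).
u' = (0.997 − 0.983) / (1 − (0.997)(0.983)) = 0.0133/0.0199 = 0.6685.
u' = 0.6685 × 3.00 × 10^8 m/s.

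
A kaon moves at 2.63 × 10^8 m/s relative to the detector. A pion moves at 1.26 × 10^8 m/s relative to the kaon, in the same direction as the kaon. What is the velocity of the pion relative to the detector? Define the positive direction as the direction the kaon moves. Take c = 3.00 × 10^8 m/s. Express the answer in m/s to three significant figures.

2.84 × 10^8 m/s

In units of c (dividing by 3.00 × 10^8 m/s): v = 0.877, u' = 0.420.
u = (u' + v)/(1 + u'v/c²):
u = (0.420 + 0.877) / (1 + 0.420·0.877) = 1.2967/1.3682 = 0.9477
(Galilean addition would give +1.297c, exceeding c.)
Converting back: u = 0.9477 × 3.00 × 10^8 m/s.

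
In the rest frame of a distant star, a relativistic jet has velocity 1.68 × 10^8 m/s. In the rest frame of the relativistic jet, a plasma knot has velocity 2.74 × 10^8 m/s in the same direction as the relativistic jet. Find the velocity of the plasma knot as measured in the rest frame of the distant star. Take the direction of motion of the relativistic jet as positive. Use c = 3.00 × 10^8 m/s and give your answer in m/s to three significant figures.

In units of c (dividing by 3.00 × 10^8 m/s): v = 0.560, u' = 0.913.
u = (u' + v)/(1 + u'v/c²):
u = (0.913 + 0.560) / (1 + 0.913·0.560) = 1.4733/1.5115 = 0.9748
(Galilean addition would give +1.473c, exceeding c.)
Converting back: u = 0.9748 × 3.00 × 10^8 m/s.

2.92 × 10^8 m/s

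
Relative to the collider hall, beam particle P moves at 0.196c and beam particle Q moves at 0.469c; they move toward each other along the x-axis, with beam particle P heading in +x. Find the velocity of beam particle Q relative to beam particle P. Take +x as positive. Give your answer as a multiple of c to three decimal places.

-0.609c

β_A = 0.196, β_B = -0.469.
Transform to A's frame with the inverse velocity-addition law: u' = (u − v)/(1 − uv/c²), taking u = β_B and v = β_A.
u' = (-0.469 − 0.196) / (1 − (0.196)(-0.469)) = -0.6650/1.0919 = -0.6090.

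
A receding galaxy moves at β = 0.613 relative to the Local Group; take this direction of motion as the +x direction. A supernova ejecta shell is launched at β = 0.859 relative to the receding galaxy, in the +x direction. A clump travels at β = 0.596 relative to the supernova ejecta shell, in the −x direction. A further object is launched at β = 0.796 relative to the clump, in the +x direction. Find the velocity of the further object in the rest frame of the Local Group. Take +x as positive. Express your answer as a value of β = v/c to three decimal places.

Apply u = (u' + v)/(1 + u'v/c²) successively, working outward toward the Local Group.
Start: velocity of the receding galaxy relative to the Local Group = 0.6130c.
Compose with the supernova ejecta shell (u' = 0.859 in the receding galaxy frame): u_1 = (0.859 + 0.613) / (1 + 0.859·0.613) = 1.4720/1.5266 = 0.9643.
Compose with the clump (u' = -0.596 in the supernova ejecta shell frame): u_2 = (-0.596 + 0.964) / (1 + (-0.596)·0.964) = 0.3683/0.4253 = 0.8659.
Compose with the further object (u' = 0.796 in the clump frame): u_3 = (0.796 + 0.866) / (1 + 0.796·0.866) = 1.6619/1.6892 = 0.9838.

β = +0.984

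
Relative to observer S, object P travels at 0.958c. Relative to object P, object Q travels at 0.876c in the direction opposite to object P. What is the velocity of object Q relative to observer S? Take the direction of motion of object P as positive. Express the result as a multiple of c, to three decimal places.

+0.510c

With v = 0.958 and u' = -0.876 (in units of c),
u = (u' + v)/(1 + u'v/c²):
u = (-0.876 + 0.958) / (1 + (-0.876)·0.958) = 0.0820/0.1608 = 0.5100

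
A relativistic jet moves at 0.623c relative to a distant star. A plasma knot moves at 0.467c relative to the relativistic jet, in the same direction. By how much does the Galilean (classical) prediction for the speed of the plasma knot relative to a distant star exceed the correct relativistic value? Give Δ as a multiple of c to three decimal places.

Δ = 0.246c

Galilean: u_cl = 0.467 + 0.623 = 1.0900.
Relativistic: u_rel = (0.467 + 0.623) / (1 + 0.467·0.623) = 1.0900/1.2909 = 0.8443.
Δ = 1.0900 − 0.8443 = 0.2457.
(The classical prediction exceeds c; the relativistic result does not.)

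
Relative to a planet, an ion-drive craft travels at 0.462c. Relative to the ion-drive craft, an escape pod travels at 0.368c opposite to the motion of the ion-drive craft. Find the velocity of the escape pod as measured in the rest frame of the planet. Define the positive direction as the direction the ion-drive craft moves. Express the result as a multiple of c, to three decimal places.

With v = 0.462 and u' = -0.368 (in units of c),
u = (u' + v)/(1 + u'v/c²):
u = (-0.368 + 0.462) / (1 + (-0.368)·0.462) = 0.0940/0.8300 = 0.1133
(Galilean addition would give +0.094c.)

+0.113c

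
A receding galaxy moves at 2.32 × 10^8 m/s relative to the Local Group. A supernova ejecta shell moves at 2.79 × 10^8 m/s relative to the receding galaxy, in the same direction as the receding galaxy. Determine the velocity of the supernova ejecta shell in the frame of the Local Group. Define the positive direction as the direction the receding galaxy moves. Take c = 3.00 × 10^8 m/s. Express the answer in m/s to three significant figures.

2.97 × 10^8 m/s

In units of c (dividing by 3.00 × 10^8 m/s): v = 0.773, u' = 0.930.
u = (u' + v)/(1 + u'v/c²):
u = (0.930 + 0.773) / (1 + 0.930·0.773) = 1.7033/1.7192 = 0.9908
(Galilean addition would give +1.703c, exceeding c.)
Converting back: u = 0.9908 × 3.00 × 10^8 m/s.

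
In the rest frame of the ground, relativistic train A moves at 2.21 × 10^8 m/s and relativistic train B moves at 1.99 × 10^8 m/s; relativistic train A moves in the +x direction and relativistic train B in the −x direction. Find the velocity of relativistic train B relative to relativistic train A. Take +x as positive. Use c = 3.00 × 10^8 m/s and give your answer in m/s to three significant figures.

β_A = 0.737, β_B = -0.663 (dividing each by c = 3.00 × 10^8 m/s).
Transform to A's frame with the inverse velocity-addition law: u' = (u − v)/(1 − uv/c²), taking u = β_B and v = β_A.
u' = (-0.663 − 0.737) / (1 − (0.737)(-0.663)) = -1.4000/1.4887 = -0.9404.
u' = -0.9404 × 3.00 × 10^8 m/s.

-2.82 × 10^8 m/s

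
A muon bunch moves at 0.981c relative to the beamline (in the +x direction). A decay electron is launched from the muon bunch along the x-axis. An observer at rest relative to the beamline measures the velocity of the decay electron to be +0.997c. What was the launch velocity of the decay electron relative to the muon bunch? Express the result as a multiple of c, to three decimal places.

+0.729c

Invert the composition law: u' = (u − v)/(1 − uv/c²).
u' = (0.997 − 0.981) / (1 − (0.997)(0.981)) = 0.0160/0.0219 = 0.7292.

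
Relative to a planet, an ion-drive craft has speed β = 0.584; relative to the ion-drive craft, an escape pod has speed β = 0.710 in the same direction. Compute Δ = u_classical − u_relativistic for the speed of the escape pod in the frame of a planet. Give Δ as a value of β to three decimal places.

Galilean: u_cl = 0.710 + 0.584 = 1.2940.
Relativistic: u_rel = (0.710 + 0.584) / (1 + 0.710·0.584) = 1.2940/1.4146 = 0.9147.
Δ = 1.2940 − 0.9147 = 0.3793.
(The classical prediction exceeds c; the relativistic result does not.)

Δ = 0.379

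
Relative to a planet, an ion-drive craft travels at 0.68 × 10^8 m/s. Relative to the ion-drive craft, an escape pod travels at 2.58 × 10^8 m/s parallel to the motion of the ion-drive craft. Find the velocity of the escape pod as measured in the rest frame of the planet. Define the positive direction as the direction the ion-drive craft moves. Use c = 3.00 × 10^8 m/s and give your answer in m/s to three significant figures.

2.73 × 10^8 m/s

In units of c (dividing by 3.00 × 10^8 m/s): v = 0.227, u' = 0.860.
u = (u' + v)/(1 + u'v/c²):
u = (0.860 + 0.227) / (1 + 0.860·0.227) = 1.0867/1.1949 = 0.9094
(Galilean addition would give +1.087c, exceeding c.)
Converting back: u = 0.9094 × 3.00 × 10^8 m/s.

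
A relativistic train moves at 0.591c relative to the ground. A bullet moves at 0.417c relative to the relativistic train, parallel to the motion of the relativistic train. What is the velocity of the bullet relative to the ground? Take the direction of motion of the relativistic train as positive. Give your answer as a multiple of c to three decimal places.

With v = 0.591 and u' = 0.417 (in units of c),
u = (u' + v)/(1 + u'v/c²):
u = (0.417 + 0.591) / (1 + 0.417·0.591) = 1.0080/1.2464 = 0.8087

0.809c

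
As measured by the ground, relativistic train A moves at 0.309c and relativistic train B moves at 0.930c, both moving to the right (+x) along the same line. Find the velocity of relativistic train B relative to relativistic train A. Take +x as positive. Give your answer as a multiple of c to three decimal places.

+0.871c

β_A = 0.309, β_B = 0.930.
Transform to A's frame with the inverse velocity-addition law: u' = (u − v)/(1 − uv/c²), taking u = β_B and v = β_A.
u' = (0.930 − 0.309) / (1 − (0.309)(0.930)) = 0.6210/0.7126 = 0.8714.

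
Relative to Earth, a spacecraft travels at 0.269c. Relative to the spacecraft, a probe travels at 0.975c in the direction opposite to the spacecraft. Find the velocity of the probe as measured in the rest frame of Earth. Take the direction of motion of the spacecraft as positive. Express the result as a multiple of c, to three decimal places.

-0.957c

With v = 0.269 and u' = -0.975 (in units of c),
u = (u' + v)/(1 + u'v/c²):
u = (-0.975 + 0.269) / (1 + (-0.975)·0.269) = -0.7060/0.7377 = -0.9570
(Galilean addition would give -0.706c.)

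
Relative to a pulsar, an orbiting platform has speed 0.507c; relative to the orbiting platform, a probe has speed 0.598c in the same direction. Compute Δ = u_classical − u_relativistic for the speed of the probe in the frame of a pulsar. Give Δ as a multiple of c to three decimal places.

Δ = 0.257c

Galilean: u_cl = 0.598 + 0.507 = 1.1050.
Relativistic: u_rel = (0.598 + 0.507) / (1 + 0.598·0.507) = 1.1050/1.3032 = 0.8479.
Δ = 1.1050 − 0.8479 = 0.2571.
(The classical prediction exceeds c; the relativistic result does not.)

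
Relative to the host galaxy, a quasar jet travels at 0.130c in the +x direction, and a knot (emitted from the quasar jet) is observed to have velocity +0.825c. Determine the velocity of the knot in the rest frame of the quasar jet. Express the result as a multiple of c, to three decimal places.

Invert the composition law: u' = (u − v)/(1 − uv/c²).
u' = (0.825 − 0.130) / (1 − (0.825)(0.130)) = 0.6950/0.8928 = 0.7785.

+0.778c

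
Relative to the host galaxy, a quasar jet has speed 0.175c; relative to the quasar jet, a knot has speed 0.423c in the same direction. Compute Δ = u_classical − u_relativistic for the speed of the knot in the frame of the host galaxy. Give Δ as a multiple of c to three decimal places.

Δ = 0.041c

Galilean: u_cl = 0.423 + 0.175 = 0.5980.
Relativistic: u_rel = (0.423 + 0.175) / (1 + 0.423·0.175) = 0.5980/1.0740 = 0.5568.
Δ = 0.5980 − 0.5568 = 0.0412.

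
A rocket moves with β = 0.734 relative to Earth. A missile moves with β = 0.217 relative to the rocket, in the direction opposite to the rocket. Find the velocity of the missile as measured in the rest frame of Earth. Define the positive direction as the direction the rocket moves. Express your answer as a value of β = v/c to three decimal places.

With v = 0.734 and u' = -0.217 (in units of c),
u = (u' + v)/(1 + u'v/c²):
u = (-0.217 + 0.734) / (1 + (-0.217)·0.734) = 0.5170/0.8407 = 0.6149

β = +0.615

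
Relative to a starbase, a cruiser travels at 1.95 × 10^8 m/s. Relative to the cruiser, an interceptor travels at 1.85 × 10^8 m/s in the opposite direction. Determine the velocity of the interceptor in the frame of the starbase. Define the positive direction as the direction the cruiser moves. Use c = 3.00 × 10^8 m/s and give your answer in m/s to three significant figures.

+1.67 × 10^7 m/s

In units of c (dividing by 3.00 × 10^8 m/s): v = 0.650, u' = -0.617.
u = (u' + v)/(1 + u'v/c²):
u = (-0.617 + 0.650) / (1 + (-0.617)·0.650) = 0.0333/0.5992 = 0.0556
(Galilean addition would give +0.033c.)
Converting back: u = 0.0556 × 3.00 × 10^8 m/s.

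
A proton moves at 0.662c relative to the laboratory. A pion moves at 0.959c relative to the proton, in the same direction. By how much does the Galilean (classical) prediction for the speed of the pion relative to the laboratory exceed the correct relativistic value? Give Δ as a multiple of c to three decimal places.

Δ = 0.629c

Galilean: u_cl = 0.959 + 0.662 = 1.6210.
Relativistic: u_rel = (0.959 + 0.662) / (1 + 0.959·0.662) = 1.6210/1.6349 = 0.9915.
Δ = 1.6210 − 0.9915 = 0.6295.
(The classical prediction exceeds c; the relativistic result does not.)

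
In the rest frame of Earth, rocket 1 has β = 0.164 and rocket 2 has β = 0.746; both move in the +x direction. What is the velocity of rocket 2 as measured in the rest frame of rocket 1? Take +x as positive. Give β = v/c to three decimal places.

β = +0.663

β_A = 0.164, β_B = 0.746.
Transform to A's frame with the inverse velocity-addition law: u' = (u − v)/(1 − uv/c²), taking u = β_B and v = β_A.
u' = (0.746 − 0.164) / (1 − (0.164)(0.746)) = 0.5820/0.8777 = 0.6631.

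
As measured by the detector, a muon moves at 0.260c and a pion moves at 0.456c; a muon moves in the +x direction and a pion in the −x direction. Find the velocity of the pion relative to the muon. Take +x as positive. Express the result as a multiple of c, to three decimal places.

-0.640c

β_A = 0.260, β_B = -0.456.
Transform to A's frame with the inverse velocity-addition law: u' = (u − v)/(1 − uv/c²), taking u = β_B and v = β_A.
u' = (-0.456 − 0.260) / (1 − (0.260)(-0.456)) = -0.7160/1.1186 = -0.6401.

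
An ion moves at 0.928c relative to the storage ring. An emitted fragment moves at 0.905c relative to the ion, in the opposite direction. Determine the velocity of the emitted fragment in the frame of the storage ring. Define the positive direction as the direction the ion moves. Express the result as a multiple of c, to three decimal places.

+0.144c

With v = 0.928 and u' = -0.905 (in units of c),
u = (u' + v)/(1 + u'v/c²):
u = (-0.905 + 0.928) / (1 + (-0.905)·0.928) = 0.0230/0.1602 = 0.1436
(Galilean addition would give +0.023c.)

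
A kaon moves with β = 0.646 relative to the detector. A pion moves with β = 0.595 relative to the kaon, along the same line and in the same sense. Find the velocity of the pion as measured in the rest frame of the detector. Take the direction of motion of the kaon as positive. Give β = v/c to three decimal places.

β = 0.896

With v = 0.646 and u' = 0.595 (in units of c),
u = (u' + v)/(1 + u'v/c²):
u = (0.595 + 0.646) / (1 + 0.595·0.646) = 1.2410/1.3844 = 0.8964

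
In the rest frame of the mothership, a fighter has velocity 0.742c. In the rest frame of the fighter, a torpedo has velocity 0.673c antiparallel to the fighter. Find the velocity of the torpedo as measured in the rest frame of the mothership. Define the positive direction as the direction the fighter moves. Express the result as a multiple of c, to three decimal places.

With v = 0.742 and u' = -0.673 (in units of c),
u = (u' + v)/(1 + u'v/c²):
u = (-0.673 + 0.742) / (1 + (-0.673)·0.742) = 0.0690/0.5006 = 0.1378

+0.138c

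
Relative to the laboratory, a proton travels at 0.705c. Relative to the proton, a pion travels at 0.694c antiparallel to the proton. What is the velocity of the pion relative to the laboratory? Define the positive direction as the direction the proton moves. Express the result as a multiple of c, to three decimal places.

+0.022c

With v = 0.705 and u' = -0.694 (in units of c),
u = (u' + v)/(1 + u'v/c²):
u = (-0.694 + 0.705) / (1 + (-0.694)·0.705) = 0.0110/0.5107 = 0.0215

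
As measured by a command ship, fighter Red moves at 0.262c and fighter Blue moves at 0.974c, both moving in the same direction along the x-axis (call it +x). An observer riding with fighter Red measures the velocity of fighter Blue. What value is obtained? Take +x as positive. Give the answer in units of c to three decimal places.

β_A = 0.262, β_B = 0.974.
Transform to A's frame with the inverse velocity-addition law: u' = (u − v)/(1 − uv/c²), taking u = β_B and v = β_A.
u' = (0.974 − 0.262) / (1 − (0.262)(0.974)) = 0.7120/0.7448 = 0.9559.

+0.956c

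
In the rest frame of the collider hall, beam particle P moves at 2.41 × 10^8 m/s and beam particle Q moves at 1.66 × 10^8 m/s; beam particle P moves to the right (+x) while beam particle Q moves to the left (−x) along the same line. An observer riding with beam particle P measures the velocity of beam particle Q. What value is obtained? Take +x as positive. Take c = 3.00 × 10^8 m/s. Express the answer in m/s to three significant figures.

β_A = 0.803, β_B = -0.553 (dividing each by c = 3.00 × 10^8 m/s).
Transform to A's frame with the inverse velocity-addition law: u' = (u − v)/(1 − uv/c²), taking u = β_B and v = β_A.
u' = (-0.553 − 0.803) / (1 − (0.803)(-0.553)) = -1.3567/1.4445 = -0.9392.
u' = -0.9392 × 3.00 × 10^8 m/s.

-2.82 × 10^8 m/s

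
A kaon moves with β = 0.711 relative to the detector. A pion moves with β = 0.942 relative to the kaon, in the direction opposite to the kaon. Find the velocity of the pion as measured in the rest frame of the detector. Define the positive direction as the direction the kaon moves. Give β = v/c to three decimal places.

β = -0.699

With v = 0.711 and u' = -0.942 (in units of c),
u = (u' + v)/(1 + u'v/c²):
u = (-0.942 + 0.711) / (1 + (-0.942)·0.711) = -0.2310/0.3302 = -0.6995
(Galilean addition would give -0.231c.)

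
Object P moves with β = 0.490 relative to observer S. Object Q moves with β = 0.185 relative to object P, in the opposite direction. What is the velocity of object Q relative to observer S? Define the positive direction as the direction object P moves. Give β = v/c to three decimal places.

With v = 0.490 and u' = -0.185 (in units of c),
u = (u' + v)/(1 + u'v/c²):
u = (-0.185 + 0.490) / (1 + (-0.185)·0.490) = 0.3050/0.9093 = 0.3354
(Galilean addition would give +0.305c.)

β = +0.335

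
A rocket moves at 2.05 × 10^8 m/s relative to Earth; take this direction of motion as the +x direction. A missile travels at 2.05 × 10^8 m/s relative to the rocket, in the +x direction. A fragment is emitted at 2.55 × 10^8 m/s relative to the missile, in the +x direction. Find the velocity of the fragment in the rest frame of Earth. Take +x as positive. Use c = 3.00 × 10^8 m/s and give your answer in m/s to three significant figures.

2.98 × 10^8 m/s

Apply u = (u' + v)/(1 + u'v/c²) successively, working outward toward Earth.
(Dividing each given speed by c = 3.00 × 10^8 m/s to work in units of c.)
Start: velocity of the rocket relative to Earth = 0.6833c.
Compose with the missile (u' = 0.683 in the rocket frame): u_1 = (0.683 + 0.683) / (1 + 0.683·0.683) = 1.3667/1.4669 = 0.9316.
Compose with the fragment (u' = 0.850 in the missile frame): u_2 = (0.850 + 0.932) / (1 + 0.850·0.932) = 1.7816/1.7919 = 0.9943.
So u = 0.9943 × 3.00 × 10^8 m/s.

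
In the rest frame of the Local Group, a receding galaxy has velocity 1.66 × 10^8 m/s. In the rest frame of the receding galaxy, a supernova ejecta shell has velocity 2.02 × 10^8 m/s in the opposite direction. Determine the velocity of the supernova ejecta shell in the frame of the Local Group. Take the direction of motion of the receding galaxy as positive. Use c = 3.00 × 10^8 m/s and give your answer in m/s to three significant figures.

In units of c (dividing by 3.00 × 10^8 m/s): v = 0.553, u' = -0.673.
u = (u' + v)/(1 + u'v/c²):
u = (-0.673 + 0.553) / (1 + (-0.673)·0.553) = -0.1200/0.6274 = -0.1913
Converting back: u = -0.1913 × 3.00 × 10^8 m/s.

-5.74 × 10^7 m/s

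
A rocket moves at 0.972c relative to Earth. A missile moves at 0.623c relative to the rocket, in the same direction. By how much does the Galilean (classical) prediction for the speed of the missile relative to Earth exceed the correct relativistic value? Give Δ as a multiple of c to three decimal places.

Galilean: u_cl = 0.623 + 0.972 = 1.5950.
Relativistic: u_rel = (0.623 + 0.972) / (1 + 0.623·0.972) = 1.5950/1.6056 = 0.9934.
Δ = 1.5950 − 0.9934 = 0.6016.
(The classical prediction exceeds c; the relativistic result does not.)

Δ = 0.602c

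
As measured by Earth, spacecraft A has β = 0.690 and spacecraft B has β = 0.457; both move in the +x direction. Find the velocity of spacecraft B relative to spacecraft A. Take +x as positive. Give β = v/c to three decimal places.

β_A = 0.690, β_B = 0.457.
Transform to A's frame with the inverse velocity-addition law: u' = (u − v)/(1 − uv/c²), taking u = β_B and v = β_A.
u' = (0.457 − 0.690) / (1 − (0.690)(0.457)) = -0.2330/0.6847 = -0.3403.

β = -0.340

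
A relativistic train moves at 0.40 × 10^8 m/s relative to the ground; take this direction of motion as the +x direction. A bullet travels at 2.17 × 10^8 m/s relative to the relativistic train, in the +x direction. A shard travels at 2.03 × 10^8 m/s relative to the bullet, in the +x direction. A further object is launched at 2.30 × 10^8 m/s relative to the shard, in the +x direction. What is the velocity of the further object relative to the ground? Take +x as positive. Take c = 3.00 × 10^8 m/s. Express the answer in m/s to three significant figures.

Apply u = (u' + v)/(1 + u'v/c²) successively, working outward toward the ground.
(Dividing each given speed by c = 3.00 × 10^8 m/s to work in units of c.)
Start: velocity of the relativistic train relative to the ground = 0.1333c.
Compose with the bullet (u' = 0.723 in the relativistic train frame): u_1 = (0.723 + 0.133) / (1 + 0.723·0.133) = 0.8567/1.0964 = 0.7813.
Compose with the shard (u' = 0.677 in the bullet frame): u_2 = (0.677 + 0.781) / (1 + 0.677·0.781) = 1.4580/1.5287 = 0.9537.
Compose with the further object (u' = 0.767 in the shard frame): u_3 = (0.767 + 0.954) / (1 + 0.767·0.954) = 1.7204/1.7312 = 0.9938.
So u = 0.9938 × 3.00 × 10^8 m/s.

2.98 × 10^8 m/s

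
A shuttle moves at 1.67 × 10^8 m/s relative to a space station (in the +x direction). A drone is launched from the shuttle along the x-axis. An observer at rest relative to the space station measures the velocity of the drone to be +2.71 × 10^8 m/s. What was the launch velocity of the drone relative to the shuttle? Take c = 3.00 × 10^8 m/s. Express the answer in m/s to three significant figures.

v = 0.557c, u = 0.903c.
Invert the composition law: u' = (u − v)/(1 − uv/c²).
u' = (0.903 − 0.557) / (1 − (0.903)(0.557)) = 0.3467/0.4971 = 0.6973.
u' = 0.6973 × 3.00 × 10^8 m/s.

+2.09 × 10^8 m/s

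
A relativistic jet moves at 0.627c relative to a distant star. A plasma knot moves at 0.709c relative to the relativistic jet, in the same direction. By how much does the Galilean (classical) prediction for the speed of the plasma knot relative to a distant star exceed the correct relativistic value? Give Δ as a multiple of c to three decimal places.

Δ = 0.411c

Galilean: u_cl = 0.709 + 0.627 = 1.3360.
Relativistic: u_rel = (0.709 + 0.627) / (1 + 0.709·0.627) = 1.3360/1.4445 = 0.9249.
Δ = 1.3360 − 0.9249 = 0.4111.
(The classical prediction exceeds c; the relativistic result does not.)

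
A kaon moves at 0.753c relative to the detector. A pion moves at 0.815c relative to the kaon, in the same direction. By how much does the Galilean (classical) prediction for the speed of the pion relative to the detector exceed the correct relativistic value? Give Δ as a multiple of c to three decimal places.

Galilean: u_cl = 0.815 + 0.753 = 1.5680.
Relativistic: u_rel = (0.815 + 0.753) / (1 + 0.815·0.753) = 1.5680/1.6137 = 0.9717.
Δ = 1.5680 − 0.9717 = 0.5963.
(The classical prediction exceeds c; the relativistic result does not.)

Δ = 0.596c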